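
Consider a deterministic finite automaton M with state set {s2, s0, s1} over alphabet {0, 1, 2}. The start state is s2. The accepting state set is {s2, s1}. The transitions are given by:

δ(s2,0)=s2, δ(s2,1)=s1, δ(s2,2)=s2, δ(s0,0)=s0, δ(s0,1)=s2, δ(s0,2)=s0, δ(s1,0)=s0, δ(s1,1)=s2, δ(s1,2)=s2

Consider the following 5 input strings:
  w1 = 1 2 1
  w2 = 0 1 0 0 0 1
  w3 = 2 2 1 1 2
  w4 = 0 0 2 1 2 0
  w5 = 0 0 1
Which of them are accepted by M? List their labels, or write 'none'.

w1, w2, w3, w4, w5

w1: Trace: s2 -1-> s1 -2-> s2 -1-> s1  → end s1, accepted
w2: Trace: s2 -0-> s2 -1-> s1 -0-> s0 -0-> s0 -0-> s0 -1-> s2  → end s2, accepted
w3: Trace: s2 -2-> s2 -2-> s2 -1-> s1 -1-> s2 -2-> s2  → end s2, accepted
w4: Trace: s2 -0-> s2 -0-> s2 -2-> s2 -1-> s1 -2-> s2 -0-> s2  → end s2, accepted
w5: Trace: s2 -0-> s2 -0-> s2 -1-> s1  → end s1, accepted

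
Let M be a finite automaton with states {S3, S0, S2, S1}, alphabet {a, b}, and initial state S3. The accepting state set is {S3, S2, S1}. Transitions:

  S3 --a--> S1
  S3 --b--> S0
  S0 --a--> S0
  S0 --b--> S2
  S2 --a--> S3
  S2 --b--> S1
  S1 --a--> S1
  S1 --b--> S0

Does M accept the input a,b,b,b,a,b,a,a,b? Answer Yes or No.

start at S3
read 'a': S3 → S1
read 'b': S1 → S0
read 'b': S0 → S2
read 'b': S2 → S1
read 'a': S1 → S1
read 'b': S1 → S0
read 'a': S0 → S0
read 'a': S0 → S0
read 'b': S0 → S2
End state S2 is accepting.

Yes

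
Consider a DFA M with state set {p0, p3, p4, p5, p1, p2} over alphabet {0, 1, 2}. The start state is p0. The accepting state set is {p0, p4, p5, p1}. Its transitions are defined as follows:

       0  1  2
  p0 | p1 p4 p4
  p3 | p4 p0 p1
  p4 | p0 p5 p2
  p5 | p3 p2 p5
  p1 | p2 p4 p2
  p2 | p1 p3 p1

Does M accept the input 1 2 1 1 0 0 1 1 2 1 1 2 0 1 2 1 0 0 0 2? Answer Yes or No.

Yes

p0 → p4 → p2 → p3 → p0 → p1 → p2 → p3 → p0 → p4 → p5 → p2 → p1 → p2 → p3 → p1 → p4 → p0 → p1 → p2 → p1
End state p1 is accepting.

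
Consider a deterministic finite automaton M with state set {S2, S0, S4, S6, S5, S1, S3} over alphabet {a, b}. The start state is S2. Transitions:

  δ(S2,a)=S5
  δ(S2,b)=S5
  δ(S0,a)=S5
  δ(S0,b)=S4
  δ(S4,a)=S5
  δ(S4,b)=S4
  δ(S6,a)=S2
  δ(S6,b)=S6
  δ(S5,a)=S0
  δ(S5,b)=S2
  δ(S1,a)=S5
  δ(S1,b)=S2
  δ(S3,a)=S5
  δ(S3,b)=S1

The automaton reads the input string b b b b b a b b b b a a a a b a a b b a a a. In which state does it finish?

Trace: S2 -b-> S5 -b-> S2 -b-> S5 -b-> S2 -b-> S5 -a-> S0 -b-> S4 -b-> S4 -b-> S4 -b-> S4 -a-> S5 -a-> S0 -a-> S5 -a-> S0 -b-> S4 -a-> S5 -a-> S0 -b-> S4 -b-> S4 -a-> S5 -a-> S0 -a-> S5

S5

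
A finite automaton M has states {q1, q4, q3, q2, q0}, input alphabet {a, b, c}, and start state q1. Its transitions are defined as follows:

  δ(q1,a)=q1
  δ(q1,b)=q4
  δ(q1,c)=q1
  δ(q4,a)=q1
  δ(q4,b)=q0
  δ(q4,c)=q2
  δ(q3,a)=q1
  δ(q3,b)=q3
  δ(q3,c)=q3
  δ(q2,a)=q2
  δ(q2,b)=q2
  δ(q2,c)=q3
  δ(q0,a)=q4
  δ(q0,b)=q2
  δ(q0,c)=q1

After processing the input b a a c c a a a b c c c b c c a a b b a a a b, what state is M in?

Trace: q1 -b-> q4 -a-> q1 -a-> q1 -c-> q1 -c-> q1 -a-> q1 -a-> q1 -a-> q1 -b-> q4 -c-> q2 -c-> q3 -c-> q3 -b-> q3 -c-> q3 -c-> q3 -a-> q1 -a-> q1 -b-> q4 -b-> q0 -a-> q4 -a-> q1 -a-> q1 -b-> q4

q4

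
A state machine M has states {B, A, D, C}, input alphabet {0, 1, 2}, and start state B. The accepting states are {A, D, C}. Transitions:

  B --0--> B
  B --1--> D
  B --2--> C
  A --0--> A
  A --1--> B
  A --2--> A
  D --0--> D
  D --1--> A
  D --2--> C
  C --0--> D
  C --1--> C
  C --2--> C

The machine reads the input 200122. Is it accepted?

Yes

start at B
read '2': B → C
read '0': C → D
read '0': D → D
read '1': D → A
read '2': A → A
read '2': A → A
End state A is accepting.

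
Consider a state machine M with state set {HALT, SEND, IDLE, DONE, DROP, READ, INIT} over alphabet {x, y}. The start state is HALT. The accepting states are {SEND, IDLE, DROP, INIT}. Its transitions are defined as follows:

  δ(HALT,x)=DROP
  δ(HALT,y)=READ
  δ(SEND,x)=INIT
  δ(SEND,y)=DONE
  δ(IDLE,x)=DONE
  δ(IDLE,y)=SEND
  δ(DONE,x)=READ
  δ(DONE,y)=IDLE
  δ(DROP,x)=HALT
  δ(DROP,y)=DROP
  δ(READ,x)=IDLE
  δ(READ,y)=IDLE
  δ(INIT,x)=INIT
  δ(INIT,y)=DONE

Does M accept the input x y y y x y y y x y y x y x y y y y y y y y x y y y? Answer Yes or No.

Yes

HALT → DROP → DROP → DROP → DROP → HALT → READ → IDLE → SEND → INIT → DONE → IDLE → DONE → IDLE → DONE → IDLE → SEND → DONE → IDLE → SEND → DONE → IDLE → SEND → INIT → DONE → IDLE → SEND
End state SEND is accepting.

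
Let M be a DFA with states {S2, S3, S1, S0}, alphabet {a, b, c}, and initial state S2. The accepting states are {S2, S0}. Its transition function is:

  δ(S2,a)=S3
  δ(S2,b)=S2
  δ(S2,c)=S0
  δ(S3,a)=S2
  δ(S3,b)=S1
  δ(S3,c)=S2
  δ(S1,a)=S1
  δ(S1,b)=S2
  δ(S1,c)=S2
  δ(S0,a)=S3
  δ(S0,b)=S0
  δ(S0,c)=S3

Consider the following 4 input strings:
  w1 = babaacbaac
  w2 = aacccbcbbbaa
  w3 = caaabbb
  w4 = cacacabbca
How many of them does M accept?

w1: S2 → S2 → S3 → S1 → S1 → S1 → S2 → S2 → S3 → S2 → S0  → end S0, accepted
w2: S2 → S3 → S2 → S0 → S3 → S2 → S2 → S0 → S0 → S0 → S0 → S3 → S2  → end S2, accepted
w3: S2 → S0 → S3 → S2 → S3 → S1 → S2 → S2  → end S2, accepted
w4: S2 → S0 → S3 → S2 → S3 → S2 → S3 → S1 → S2 → S0 → S3  → end S3, rejected

3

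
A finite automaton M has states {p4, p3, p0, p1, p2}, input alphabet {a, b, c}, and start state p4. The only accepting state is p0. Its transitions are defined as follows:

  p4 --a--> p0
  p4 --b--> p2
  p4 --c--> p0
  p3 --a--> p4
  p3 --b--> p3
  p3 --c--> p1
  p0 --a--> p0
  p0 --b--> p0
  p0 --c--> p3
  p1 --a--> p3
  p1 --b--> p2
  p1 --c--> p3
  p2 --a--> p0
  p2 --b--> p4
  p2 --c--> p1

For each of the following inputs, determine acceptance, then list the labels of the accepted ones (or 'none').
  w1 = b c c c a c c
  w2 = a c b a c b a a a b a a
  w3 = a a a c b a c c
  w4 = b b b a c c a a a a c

w2

w1: p4 → p2 → p1 → p3 → p1 → p3 → p1 → p3  → end p3, rejected
w2: p4 → p0 → p3 → p3 → p4 → p0 → p0 → p0 → p0 → p0 → p0 → p0 → p0  → end p0, accepted
w3: p4 → p0 → p0 → p0 → p3 → p3 → p4 → p0 → p3  → end p3, rejected
w4: p4 → p2 → p4 → p2 → p0 → p3 → p1 → p3 → p4 → p0 → p0 → p3  → end p3, rejected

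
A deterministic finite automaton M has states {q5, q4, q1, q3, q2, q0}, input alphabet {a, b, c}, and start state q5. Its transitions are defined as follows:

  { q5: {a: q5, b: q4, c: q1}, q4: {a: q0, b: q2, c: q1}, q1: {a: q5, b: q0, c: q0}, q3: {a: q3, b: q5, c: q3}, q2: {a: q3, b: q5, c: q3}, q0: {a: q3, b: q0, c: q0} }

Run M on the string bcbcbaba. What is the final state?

q5

Trace: q5 -b-> q4 -c-> q1 -b-> q0 -c-> q0 -b-> q0 -a-> q3 -b-> q5 -a-> q5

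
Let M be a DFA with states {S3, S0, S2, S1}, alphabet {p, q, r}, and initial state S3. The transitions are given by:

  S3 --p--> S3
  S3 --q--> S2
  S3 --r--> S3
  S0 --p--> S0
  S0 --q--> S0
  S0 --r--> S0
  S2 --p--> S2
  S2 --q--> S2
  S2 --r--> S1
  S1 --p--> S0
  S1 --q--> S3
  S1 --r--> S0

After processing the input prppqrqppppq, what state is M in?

S2

Trace: S3 -p-> S3 -r-> S3 -p-> S3 -p-> S3 -q-> S2 -r-> S1 -q-> S3 -p-> S3 -p-> S3 -p-> S3 -p-> S3 -q-> S2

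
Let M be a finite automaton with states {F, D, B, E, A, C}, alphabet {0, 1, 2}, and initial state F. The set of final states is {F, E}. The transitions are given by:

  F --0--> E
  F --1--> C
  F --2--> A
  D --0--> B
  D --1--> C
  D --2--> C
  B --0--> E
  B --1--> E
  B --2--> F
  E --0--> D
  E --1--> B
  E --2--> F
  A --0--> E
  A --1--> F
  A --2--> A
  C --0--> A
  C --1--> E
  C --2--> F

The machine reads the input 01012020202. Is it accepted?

start at F
read '0': F → E
read '1': E → B
read '0': B → E
read '1': E → B
read '2': B → F
read '0': F → E
read '2': E → F
read '0': F → E
read '2': E → F
read '0': F → E
read '2': E → F
End state F is accepting.

Yes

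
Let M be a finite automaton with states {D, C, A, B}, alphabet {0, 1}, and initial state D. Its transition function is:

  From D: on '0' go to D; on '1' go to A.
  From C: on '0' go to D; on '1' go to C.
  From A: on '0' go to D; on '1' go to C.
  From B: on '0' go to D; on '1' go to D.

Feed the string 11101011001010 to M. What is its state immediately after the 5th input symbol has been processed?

A

D → A → C → C → D → A
After 5 symbols: A.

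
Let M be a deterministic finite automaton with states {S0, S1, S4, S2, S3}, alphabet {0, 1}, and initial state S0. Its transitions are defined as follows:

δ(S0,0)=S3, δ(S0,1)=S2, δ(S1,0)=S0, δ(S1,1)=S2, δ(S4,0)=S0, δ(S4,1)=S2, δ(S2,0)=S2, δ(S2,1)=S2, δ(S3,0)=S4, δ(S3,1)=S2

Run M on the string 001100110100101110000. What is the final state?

Trace: S0 -0-> S3 -0-> S4 -1-> S2 -1-> S2 -0-> S2 -0-> S2 -1-> S2 -1-> S2 -0-> S2 -1-> S2 -0-> S2 -0-> S2 -1-> S2 -0-> S2 -1-> S2 -1-> S2 -1-> S2 -0-> S2 -0-> S2 -0-> S2 -0-> S2

S2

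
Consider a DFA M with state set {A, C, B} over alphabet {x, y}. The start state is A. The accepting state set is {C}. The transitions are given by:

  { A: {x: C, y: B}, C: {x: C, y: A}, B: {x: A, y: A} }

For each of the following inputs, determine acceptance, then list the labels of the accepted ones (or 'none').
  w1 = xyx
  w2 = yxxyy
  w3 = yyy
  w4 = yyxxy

w1

w1: A → C → A → C  → end C, accepted
w2: A → B → A → C → A → B  → end B, rejected
w3: A → B → A → B  → end B, rejected
w4: A → B → A → C → C → A  → end A, rejected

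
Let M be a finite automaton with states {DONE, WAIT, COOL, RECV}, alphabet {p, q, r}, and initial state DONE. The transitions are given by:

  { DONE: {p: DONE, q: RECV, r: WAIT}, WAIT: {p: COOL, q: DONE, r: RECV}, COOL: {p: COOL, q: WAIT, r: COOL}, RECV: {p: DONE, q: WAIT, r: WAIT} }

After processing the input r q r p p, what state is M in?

COOL

Trace: DONE -r-> WAIT -q-> DONE -r-> WAIT -p-> COOL -p-> COOL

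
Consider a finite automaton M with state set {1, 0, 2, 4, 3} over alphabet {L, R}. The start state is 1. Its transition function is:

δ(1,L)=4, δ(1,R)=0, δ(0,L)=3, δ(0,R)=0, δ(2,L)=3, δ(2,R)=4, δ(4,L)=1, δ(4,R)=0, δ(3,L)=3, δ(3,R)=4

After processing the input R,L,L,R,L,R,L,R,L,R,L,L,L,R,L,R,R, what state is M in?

0

start at 1
read 'R': 1 → 0
read 'L': 0 → 3
read 'L': 3 → 3
read 'R': 3 → 4
read 'L': 4 → 1
read 'R': 1 → 0
read 'L': 0 → 3
read 'R': 3 → 4
read 'L': 4 → 1
read 'R': 1 → 0
read 'L': 0 → 3
read 'L': 3 → 3
read 'L': 3 → 3
read 'R': 3 → 4
read 'L': 4 → 1
read 'R': 1 → 0
read 'R': 0 → 0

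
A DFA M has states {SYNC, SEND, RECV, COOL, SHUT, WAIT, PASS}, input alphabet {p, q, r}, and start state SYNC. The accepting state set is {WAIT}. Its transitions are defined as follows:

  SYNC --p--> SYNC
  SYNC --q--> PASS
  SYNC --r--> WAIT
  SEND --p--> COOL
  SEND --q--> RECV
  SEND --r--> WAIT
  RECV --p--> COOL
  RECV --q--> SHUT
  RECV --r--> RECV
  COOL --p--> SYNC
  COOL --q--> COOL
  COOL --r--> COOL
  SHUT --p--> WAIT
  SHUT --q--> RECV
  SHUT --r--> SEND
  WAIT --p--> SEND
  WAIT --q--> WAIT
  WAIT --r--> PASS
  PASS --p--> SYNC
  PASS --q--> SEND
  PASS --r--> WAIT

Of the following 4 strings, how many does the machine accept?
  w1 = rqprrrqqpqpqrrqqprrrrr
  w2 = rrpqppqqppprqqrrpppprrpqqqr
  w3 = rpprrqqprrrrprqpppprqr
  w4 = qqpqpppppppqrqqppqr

1

w1: Trace: SYNC -r-> WAIT -q-> WAIT -p-> SEND -r-> WAIT -r-> PASS -r-> WAIT -q-> WAIT -q-> WAIT -p-> SEND -q-> RECV -p-> COOL -q-> COOL -r-> COOL -r-> COOL -q-> COOL -q-> COOL -p-> SYNC -r-> WAIT -r-> PASS -r-> WAIT -r-> PASS -r-> WAIT  → end WAIT, accepted
w2: Trace: SYNC -r-> WAIT -r-> PASS -p-> SYNC -q-> PASS -p-> SYNC -p-> SYNC -q-> PASS -q-> SEND -p-> COOL -p-> SYNC -p-> SYNC -r-> WAIT -q-> WAIT -q-> WAIT -r-> PASS -r-> WAIT -p-> SEND -p-> COOL -p-> SYNC -p-> SYNC -r-> WAIT -r-> PASS -p-> SYNC -q-> PASS -q-> SEND -q-> RECV -r-> RECV  → end RECV, rejected
w3: Trace: SYNC -r-> WAIT -p-> SEND -p-> COOL -r-> COOL -r-> COOL -q-> COOL -q-> COOL -p-> SYNC -r-> WAIT -r-> PASS -r-> WAIT -r-> PASS -p-> SYNC -r-> WAIT -q-> WAIT -p-> SEND -p-> COOL -p-> SYNC -p-> SYNC -r-> WAIT -q-> WAIT -r-> PASS  → end PASS, rejected
w4: Trace: SYNC -q-> PASS -q-> SEND -p-> COOL -q-> COOL -p-> SYNC -p-> SYNC -p-> SYNC -p-> SYNC -p-> SYNC -p-> SYNC -p-> SYNC -q-> PASS -r-> WAIT -q-> WAIT -q-> WAIT -p-> SEND -p-> COOL -q-> COOL -r-> COOL  → end COOL, rejected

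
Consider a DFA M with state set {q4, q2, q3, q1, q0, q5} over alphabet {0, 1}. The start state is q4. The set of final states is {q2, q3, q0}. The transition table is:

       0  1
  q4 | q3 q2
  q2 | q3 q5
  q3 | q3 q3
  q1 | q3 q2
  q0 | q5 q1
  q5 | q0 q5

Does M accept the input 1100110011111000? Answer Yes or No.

start at q4
read '1': q4 → q2
read '1': q2 → q5
read '0': q5 → q0
read '0': q0 → q5
read '1': q5 → q5
read '1': q5 → q5
read '0': q5 → q0
read '0': q0 → q5
read '1': q5 → q5
read '1': q5 → q5
read '1': q5 → q5
read '1': q5 → q5
read '1': q5 → q5
read '0': q5 → q0
read '0': q0 → q5
read '0': q5 → q0
End state q0 is accepting.

Yes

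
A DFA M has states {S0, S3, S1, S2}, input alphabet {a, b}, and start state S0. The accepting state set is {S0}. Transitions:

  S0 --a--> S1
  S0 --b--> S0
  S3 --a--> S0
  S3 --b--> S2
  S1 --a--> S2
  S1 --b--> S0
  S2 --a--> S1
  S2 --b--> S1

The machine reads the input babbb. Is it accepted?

S0 → S0 → S1 → S0 → S0 → S0
End state S0 is accepting.

Yes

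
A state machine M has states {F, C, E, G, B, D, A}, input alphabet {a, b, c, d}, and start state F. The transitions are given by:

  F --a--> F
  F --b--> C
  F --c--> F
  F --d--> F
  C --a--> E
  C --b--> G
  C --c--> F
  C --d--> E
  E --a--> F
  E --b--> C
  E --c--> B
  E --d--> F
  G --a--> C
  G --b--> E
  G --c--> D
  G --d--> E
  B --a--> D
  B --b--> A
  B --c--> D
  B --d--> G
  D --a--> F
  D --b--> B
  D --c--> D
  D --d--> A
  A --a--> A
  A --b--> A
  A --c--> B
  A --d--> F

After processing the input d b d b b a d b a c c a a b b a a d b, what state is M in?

C

F → F → C → E → C → G → C → E → C → E → B → D → F → F → C → G → C → E → F → C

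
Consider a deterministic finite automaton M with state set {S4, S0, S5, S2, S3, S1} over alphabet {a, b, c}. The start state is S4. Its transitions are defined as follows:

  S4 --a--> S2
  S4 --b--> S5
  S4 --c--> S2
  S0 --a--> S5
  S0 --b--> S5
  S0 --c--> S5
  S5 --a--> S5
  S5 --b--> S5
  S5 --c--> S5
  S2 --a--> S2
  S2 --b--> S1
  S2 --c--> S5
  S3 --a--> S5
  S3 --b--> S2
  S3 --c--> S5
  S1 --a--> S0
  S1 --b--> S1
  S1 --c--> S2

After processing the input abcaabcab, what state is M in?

S1

S4 → S2 → S1 → S2 → S2 → S2 → S1 → S2 → S2 → S1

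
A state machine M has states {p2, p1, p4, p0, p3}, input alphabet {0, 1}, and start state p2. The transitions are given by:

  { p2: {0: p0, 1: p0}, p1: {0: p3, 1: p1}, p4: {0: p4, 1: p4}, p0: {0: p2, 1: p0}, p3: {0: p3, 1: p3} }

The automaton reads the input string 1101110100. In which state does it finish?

p0

Trace: p2 -1-> p0 -1-> p0 -0-> p2 -1-> p0 -1-> p0 -1-> p0 -0-> p2 -1-> p0 -0-> p2 -0-> p0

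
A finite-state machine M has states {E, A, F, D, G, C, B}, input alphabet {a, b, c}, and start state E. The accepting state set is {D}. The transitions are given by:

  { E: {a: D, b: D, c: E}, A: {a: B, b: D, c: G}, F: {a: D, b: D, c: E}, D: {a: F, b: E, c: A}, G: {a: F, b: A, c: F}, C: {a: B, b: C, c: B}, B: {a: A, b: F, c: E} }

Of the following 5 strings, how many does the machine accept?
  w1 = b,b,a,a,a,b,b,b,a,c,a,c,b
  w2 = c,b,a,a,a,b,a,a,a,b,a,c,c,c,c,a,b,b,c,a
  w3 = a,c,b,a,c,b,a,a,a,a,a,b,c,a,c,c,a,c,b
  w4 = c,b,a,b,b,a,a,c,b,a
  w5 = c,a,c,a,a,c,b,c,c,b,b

w1:
  start at E
  read 'b': E → D
  read 'b': D → E
  read 'a': E → D
  read 'a': D → F
  read 'a': F → D
  read 'b': D → E
  read 'b': E → D
  read 'b': D → E
  read 'a': E → D
  read 'c': D → A
  read 'a': A → B
  read 'c': B → E
  read 'b': E → D
  end D, accepted
w2:
  start at E
  read 'c': E → E
  read 'b': E → D
  read 'a': D → F
  read 'a': F → D
  read 'a': D → F
  read 'b': F → D
  read 'a': D → F
  read 'a': F → D
  read 'a': D → F
  read 'b': F → D
  read 'a': D → F
  read 'c': F → E
  read 'c': E → E
  read 'c': E → E
  read 'c': E → E
  read 'a': E → D
  read 'b': D → E
  read 'b': E → D
  read 'c': D → A
  read 'a': A → B
  end B, rejected
w3:
  start at E
  read 'a': E → D
  read 'c': D → A
  read 'b': A → D
  read 'a': D → F
  read 'c': F → E
  read 'b': E → D
  read 'a': D → F
  read 'a': F → D
  read 'a': D → F
  read 'a': F → D
  read 'a': D → F
  read 'b': F → D
  read 'c': D → A
  read 'a': A → B
  read 'c': B → E
  read 'c': E → E
  read 'a': E → D
  read 'c': D → A
  read 'b': A → D
  end D, accepted
w4:
  start at E
  read 'c': E → E
  read 'b': E → D
  read 'a': D → F
  read 'b': F → D
  read 'b': D → E
  read 'a': E → D
  read 'a': D → F
  read 'c': F → E
  read 'b': E → D
  read 'a': D → F
  end F, rejected
w5:
  start at E
  read 'c': E → E
  read 'a': E → D
  read 'c': D → A
  read 'a': A → B
  read 'a': B → A
  read 'c': A → G
  read 'b': G → A
  read 'c': A → G
  read 'c': G → F
  read 'b': F → D
  read 'b': D → E
  end E, rejected

2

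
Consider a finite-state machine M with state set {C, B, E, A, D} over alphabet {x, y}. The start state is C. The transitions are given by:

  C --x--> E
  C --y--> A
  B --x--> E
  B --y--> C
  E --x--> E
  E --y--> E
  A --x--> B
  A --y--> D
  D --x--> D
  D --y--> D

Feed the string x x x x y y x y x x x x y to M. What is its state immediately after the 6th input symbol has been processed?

C → E → E → E → E → E → E
After 6 symbols: E.

E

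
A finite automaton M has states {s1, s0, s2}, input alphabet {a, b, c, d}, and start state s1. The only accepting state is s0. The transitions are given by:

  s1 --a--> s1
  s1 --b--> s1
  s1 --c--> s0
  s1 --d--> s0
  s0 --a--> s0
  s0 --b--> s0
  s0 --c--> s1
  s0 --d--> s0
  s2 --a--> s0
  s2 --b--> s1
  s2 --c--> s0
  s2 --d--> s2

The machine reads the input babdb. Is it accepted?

Yes

Trace: s1 -b-> s1 -a-> s1 -b-> s1 -d-> s0 -b-> s0
End state s0 is accepting.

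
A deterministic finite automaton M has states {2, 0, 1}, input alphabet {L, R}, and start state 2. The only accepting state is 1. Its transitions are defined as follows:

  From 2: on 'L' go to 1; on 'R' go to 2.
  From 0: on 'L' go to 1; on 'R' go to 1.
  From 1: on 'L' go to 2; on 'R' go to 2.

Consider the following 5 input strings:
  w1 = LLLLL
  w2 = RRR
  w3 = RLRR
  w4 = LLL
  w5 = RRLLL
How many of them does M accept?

3

w1: Trace: 2 -L-> 1 -L-> 2 -L-> 1 -L-> 2 -L-> 1  → end 1, accepted
w2: Trace: 2 -R-> 2 -R-> 2 -R-> 2  → end 2, rejected
w3: Trace: 2 -R-> 2 -L-> 1 -R-> 2 -R-> 2  → end 2, rejected
w4: Trace: 2 -L-> 1 -L-> 2 -L-> 1  → end 1, accepted
w5: Trace: 2 -R-> 2 -R-> 2 -L-> 1 -L-> 2 -L-> 1  → end 1, accepted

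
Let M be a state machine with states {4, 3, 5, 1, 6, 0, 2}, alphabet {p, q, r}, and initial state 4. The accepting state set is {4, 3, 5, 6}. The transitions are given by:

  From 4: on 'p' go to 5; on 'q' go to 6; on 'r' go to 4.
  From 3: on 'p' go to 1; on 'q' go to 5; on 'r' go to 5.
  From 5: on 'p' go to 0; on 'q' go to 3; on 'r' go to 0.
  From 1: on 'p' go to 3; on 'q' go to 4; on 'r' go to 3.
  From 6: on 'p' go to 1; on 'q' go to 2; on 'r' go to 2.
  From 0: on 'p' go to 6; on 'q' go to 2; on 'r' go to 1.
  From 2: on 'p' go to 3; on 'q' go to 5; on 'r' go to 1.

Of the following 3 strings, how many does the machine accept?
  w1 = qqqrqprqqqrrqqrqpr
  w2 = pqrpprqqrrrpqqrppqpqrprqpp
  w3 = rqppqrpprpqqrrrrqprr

w1:
  start at 4
  read 'q': 4 → 6
  read 'q': 6 → 2
  read 'q': 2 → 5
  read 'r': 5 → 0
  read 'q': 0 → 2
  read 'p': 2 → 3
  read 'r': 3 → 5
  read 'q': 5 → 3
  read 'q': 3 → 5
  read 'q': 5 → 3
  read 'r': 3 → 5
  read 'r': 5 → 0
  read 'q': 0 → 2
  read 'q': 2 → 5
  read 'r': 5 → 0
  read 'q': 0 → 2
  read 'p': 2 → 3
  read 'r': 3 → 5
  end 5, accepted
w2:
  start at 4
  read 'p': 4 → 5
  read 'q': 5 → 3
  read 'r': 3 → 5
  read 'p': 5 → 0
  read 'p': 0 → 6
  read 'r': 6 → 2
  read 'q': 2 → 5
  read 'q': 5 → 3
  read 'r': 3 → 5
  read 'r': 5 → 0
  read 'r': 0 → 1
  read 'p': 1 → 3
  read 'q': 3 → 5
  read 'q': 5 → 3
  read 'r': 3 → 5
  read 'p': 5 → 0
  read 'p': 0 → 6
  read 'q': 6 → 2
  read 'p': 2 → 3
  read 'q': 3 → 5
  read 'r': 5 → 0
  read 'p': 0 → 6
  read 'r': 6 → 2
  read 'q': 2 → 5
  read 'p': 5 → 0
  read 'p': 0 → 6
  end 6, accepted
w3:
  start at 4
  read 'r': 4 → 4
  read 'q': 4 → 6
  read 'p': 6 → 1
  read 'p': 1 → 3
  read 'q': 3 → 5
  read 'r': 5 → 0
  read 'p': 0 → 6
  read 'p': 6 → 1
  read 'r': 1 → 3
  read 'p': 3 → 1
  read 'q': 1 → 4
  read 'q': 4 → 6
  read 'r': 6 → 2
  read 'r': 2 → 1
  read 'r': 1 → 3
  read 'r': 3 → 5
  read 'q': 5 → 3
  read 'p': 3 → 1
  read 'r': 1 → 3
  read 'r': 3 → 5
  end 5, accepted

3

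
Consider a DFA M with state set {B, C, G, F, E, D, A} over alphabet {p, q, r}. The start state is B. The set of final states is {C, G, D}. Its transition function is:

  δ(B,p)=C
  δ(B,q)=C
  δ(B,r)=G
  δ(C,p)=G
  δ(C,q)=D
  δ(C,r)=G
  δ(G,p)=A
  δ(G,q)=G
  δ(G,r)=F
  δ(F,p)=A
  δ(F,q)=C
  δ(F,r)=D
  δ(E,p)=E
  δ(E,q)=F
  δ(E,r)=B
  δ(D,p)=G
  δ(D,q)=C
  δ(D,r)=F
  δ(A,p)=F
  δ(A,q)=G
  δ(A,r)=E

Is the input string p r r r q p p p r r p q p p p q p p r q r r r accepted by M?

Yes

B → C → G → F → D → C → G → A → F → D → F → A → G → A → F → A → G → A → F → D → C → G → F → D
End state D is accepting.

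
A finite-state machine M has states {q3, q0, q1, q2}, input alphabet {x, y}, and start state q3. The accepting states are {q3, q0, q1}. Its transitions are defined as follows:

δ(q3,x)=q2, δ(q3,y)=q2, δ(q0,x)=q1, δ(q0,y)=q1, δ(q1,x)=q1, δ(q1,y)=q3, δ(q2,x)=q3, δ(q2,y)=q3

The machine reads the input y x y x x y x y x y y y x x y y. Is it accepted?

start at q3
read 'y': q3 → q2
read 'x': q2 → q3
read 'y': q3 → q2
read 'x': q2 → q3
read 'x': q3 → q2
read 'y': q2 → q3
read 'x': q3 → q2
read 'y': q2 → q3
read 'x': q3 → q2
read 'y': q2 → q3
read 'y': q3 → q2
read 'y': q2 → q3
read 'x': q3 → q2
read 'x': q2 → q3
read 'y': q3 → q2
read 'y': q2 → q3
End state q3 is accepting.

Yes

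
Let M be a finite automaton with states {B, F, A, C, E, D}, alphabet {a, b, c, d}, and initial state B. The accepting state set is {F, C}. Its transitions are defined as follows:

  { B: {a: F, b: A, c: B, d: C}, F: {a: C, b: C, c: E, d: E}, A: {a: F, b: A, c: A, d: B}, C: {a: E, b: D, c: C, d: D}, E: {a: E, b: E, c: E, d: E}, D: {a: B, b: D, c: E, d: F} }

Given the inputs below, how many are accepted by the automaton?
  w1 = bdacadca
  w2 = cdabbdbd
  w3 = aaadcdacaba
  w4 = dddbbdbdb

0

w1: Trace: B -b-> A -d-> B -a-> F -c-> E -a-> E -d-> E -c-> E -a-> E  → end E, rejected
w2: Trace: B -c-> B -d-> C -a-> E -b-> E -b-> E -d-> E -b-> E -d-> E  → end E, rejected
w3: Trace: B -a-> F -a-> C -a-> E -d-> E -c-> E -d-> E -a-> E -c-> E -a-> E -b-> E -a-> E  → end E, rejected
w4: Trace: B -d-> C -d-> D -d-> F -b-> C -b-> D -d-> F -b-> C -d-> D -b-> D  → end D, rejected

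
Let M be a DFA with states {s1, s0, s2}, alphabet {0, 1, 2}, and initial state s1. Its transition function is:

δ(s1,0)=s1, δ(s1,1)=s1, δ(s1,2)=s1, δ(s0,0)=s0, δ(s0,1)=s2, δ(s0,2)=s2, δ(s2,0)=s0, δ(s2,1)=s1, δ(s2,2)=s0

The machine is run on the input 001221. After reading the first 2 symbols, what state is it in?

s1

s1 → s1 → s1
After 2 symbols: s1.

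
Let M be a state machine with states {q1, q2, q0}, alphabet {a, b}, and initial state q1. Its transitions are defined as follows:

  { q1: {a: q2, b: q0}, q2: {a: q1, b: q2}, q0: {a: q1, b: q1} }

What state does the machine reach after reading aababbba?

Trace: q1 -a-> q2 -a-> q1 -b-> q0 -a-> q1 -b-> q0 -b-> q1 -b-> q0 -a-> q1

q1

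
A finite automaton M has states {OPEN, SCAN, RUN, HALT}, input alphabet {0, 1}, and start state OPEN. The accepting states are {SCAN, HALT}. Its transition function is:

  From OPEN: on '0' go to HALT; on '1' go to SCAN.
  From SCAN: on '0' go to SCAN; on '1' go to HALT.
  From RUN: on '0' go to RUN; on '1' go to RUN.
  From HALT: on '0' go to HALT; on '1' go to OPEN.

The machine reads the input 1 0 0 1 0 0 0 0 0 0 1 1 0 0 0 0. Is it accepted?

Yes

start at OPEN
read '1': OPEN → SCAN
read '0': SCAN → SCAN
read '0': SCAN → SCAN
read '1': SCAN → HALT
read '0': HALT → HALT
read '0': HALT → HALT
read '0': HALT → HALT
read '0': HALT → HALT
read '0': HALT → HALT
read '0': HALT → HALT
read '1': HALT → OPEN
read '1': OPEN → SCAN
read '0': SCAN → SCAN
read '0': SCAN → SCAN
read '0': SCAN → SCAN
read '0': SCAN → SCAN
End state SCAN is accepting.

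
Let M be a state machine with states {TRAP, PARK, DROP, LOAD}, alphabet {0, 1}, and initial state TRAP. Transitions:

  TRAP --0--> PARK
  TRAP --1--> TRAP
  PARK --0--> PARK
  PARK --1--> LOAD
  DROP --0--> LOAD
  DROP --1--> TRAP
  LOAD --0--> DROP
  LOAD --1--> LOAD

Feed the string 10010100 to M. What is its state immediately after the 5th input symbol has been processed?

DROP

TRAP → TRAP → PARK → PARK → LOAD → DROP
After 5 symbols: DROP.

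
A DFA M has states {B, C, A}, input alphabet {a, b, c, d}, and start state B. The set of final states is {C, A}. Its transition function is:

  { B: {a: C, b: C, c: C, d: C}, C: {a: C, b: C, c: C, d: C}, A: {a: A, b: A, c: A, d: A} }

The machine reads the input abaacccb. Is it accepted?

Yes

Trace: B -a-> C -b-> C -a-> C -a-> C -c-> C -c-> C -c-> C -b-> C
End state C is accepting.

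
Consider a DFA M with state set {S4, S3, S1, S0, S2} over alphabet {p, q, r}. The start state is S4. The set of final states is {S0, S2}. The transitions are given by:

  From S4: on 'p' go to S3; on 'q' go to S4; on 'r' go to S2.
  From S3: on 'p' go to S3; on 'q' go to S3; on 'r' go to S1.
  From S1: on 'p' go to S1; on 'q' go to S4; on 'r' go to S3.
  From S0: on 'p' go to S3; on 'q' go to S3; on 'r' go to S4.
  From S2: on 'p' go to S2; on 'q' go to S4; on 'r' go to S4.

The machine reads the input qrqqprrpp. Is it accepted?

Trace: S4 -q-> S4 -r-> S2 -q-> S4 -q-> S4 -p-> S3 -r-> S1 -r-> S3 -p-> S3 -p-> S3
End state S3 is not accepting.

No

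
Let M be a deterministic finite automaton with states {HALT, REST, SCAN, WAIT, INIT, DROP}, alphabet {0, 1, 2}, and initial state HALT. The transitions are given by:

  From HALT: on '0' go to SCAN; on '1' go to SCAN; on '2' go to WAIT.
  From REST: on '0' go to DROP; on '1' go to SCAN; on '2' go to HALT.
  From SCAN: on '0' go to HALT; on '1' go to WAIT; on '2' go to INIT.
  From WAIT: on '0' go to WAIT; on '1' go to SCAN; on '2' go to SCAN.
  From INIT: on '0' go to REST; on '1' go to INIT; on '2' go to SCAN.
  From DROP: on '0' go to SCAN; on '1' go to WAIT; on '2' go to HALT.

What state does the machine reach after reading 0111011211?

Trace: HALT -0-> SCAN -1-> WAIT -1-> SCAN -1-> WAIT -0-> WAIT -1-> SCAN -1-> WAIT -2-> SCAN -1-> WAIT -1-> SCAN

SCAN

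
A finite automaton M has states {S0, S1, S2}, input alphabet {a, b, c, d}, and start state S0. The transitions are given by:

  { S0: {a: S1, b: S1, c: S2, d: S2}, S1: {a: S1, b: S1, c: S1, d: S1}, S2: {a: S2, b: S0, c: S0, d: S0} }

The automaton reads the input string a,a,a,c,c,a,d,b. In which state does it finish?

S1

start at S0
read 'a': S0 → S1
read 'a': S1 → S1
read 'a': S1 → S1
read 'c': S1 → S1
read 'c': S1 → S1
read 'a': S1 → S1
read 'd': S1 → S1
read 'b': S1 → S1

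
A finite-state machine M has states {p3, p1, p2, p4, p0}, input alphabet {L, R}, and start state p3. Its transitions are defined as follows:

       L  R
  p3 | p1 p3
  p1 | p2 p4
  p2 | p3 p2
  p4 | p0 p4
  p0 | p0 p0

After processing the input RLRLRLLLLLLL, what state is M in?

Trace: p3 -R-> p3 -L-> p1 -R-> p4 -L-> p0 -R-> p0 -L-> p0 -L-> p0 -L-> p0 -L-> p0 -L-> p0 -L-> p0 -L-> p0

p0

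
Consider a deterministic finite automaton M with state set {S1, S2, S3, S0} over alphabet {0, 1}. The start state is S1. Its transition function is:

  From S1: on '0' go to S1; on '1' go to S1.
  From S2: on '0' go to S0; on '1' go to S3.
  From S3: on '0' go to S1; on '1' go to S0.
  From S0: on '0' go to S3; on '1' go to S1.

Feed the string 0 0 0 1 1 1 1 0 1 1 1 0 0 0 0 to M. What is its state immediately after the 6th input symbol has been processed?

start at S1
read '0': S1 → S1
read '0': S1 → S1
read '0': S1 → S1
read '1': S1 → S1
read '1': S1 → S1
read '1': S1 → S1
After 6 symbols: S1.

S1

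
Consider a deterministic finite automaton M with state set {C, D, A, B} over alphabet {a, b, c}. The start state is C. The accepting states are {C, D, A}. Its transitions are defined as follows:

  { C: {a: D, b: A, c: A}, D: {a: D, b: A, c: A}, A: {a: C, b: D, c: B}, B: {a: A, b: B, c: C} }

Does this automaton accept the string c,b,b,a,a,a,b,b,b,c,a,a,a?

Yes

Trace: C -c-> A -b-> D -b-> A -a-> C -a-> D -a-> D -b-> A -b-> D -b-> A -c-> B -a-> A -a-> C -a-> D
End state D is accepting.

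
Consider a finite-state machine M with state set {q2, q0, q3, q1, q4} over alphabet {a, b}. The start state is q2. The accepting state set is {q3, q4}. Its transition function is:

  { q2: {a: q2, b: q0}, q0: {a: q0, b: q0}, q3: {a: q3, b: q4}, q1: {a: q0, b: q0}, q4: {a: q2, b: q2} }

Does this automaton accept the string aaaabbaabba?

q2 → q2 → q2 → q2 → q2 → q0 → q0 → q0 → q0 → q0 → q0 → q0
End state q0 is not accepting.

No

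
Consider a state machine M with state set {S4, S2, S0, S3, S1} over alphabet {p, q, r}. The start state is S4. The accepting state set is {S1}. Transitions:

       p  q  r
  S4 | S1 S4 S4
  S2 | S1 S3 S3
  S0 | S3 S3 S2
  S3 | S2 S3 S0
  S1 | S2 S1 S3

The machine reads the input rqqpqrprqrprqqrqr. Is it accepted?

No

start at S4
read 'r': S4 → S4
read 'q': S4 → S4
read 'q': S4 → S4
read 'p': S4 → S1
read 'q': S1 → S1
read 'r': S1 → S3
read 'p': S3 → S2
read 'r': S2 → S3
read 'q': S3 → S3
read 'r': S3 → S0
read 'p': S0 → S3
read 'r': S3 → S0
read 'q': S0 → S3
read 'q': S3 → S3
read 'r': S3 → S0
read 'q': S0 → S3
read 'r': S3 → S0
End state S0 is not accepting.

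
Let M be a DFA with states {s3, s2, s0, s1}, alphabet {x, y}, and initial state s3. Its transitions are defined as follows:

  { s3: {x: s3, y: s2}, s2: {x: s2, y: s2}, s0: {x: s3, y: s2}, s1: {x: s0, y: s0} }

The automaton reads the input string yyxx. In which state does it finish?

s2

Trace: s3 -y-> s2 -y-> s2 -x-> s2 -x-> s2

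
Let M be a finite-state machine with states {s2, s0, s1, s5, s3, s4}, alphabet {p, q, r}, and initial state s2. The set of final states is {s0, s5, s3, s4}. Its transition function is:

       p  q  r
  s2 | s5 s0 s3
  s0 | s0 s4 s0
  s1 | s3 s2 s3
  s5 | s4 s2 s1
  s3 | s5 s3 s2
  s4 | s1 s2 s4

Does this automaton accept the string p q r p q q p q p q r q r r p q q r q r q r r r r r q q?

Yes

Trace: s2 -p-> s5 -q-> s2 -r-> s3 -p-> s5 -q-> s2 -q-> s0 -p-> s0 -q-> s4 -p-> s1 -q-> s2 -r-> s3 -q-> s3 -r-> s2 -r-> s3 -p-> s5 -q-> s2 -q-> s0 -r-> s0 -q-> s4 -r-> s4 -q-> s2 -r-> s3 -r-> s2 -r-> s3 -r-> s2 -r-> s3 -q-> s3 -q-> s3
End state s3 is accepting.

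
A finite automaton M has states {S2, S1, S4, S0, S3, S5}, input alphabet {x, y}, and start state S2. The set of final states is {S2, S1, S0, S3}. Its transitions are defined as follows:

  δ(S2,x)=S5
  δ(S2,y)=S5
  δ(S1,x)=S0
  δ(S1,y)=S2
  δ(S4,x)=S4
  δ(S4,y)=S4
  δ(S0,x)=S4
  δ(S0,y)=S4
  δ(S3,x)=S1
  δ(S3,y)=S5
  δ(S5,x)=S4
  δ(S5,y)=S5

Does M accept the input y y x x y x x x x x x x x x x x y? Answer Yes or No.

No

S2 → S5 → S5 → S4 → S4 → S4 → S4 → S4 → S4 → S4 → S4 → S4 → S4 → S4 → S4 → S4 → S4 → S4
End state S4 is not accepting.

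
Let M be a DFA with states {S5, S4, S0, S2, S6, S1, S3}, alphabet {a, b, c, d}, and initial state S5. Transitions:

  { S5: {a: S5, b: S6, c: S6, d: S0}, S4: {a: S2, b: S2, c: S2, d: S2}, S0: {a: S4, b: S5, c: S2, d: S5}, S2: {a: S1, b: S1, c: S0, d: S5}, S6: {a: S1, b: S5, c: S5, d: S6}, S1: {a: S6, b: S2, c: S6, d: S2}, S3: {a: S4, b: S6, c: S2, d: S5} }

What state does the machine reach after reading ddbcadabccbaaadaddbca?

start at S5
read 'd': S5 → S0
read 'd': S0 → S5
read 'b': S5 → S6
read 'c': S6 → S5
read 'a': S5 → S5
read 'd': S5 → S0
read 'a': S0 → S4
read 'b': S4 → S2
read 'c': S2 → S0
read 'c': S0 → S2
read 'b': S2 → S1
read 'a': S1 → S6
read 'a': S6 → S1
read 'a': S1 → S6
read 'd': S6 → S6
read 'a': S6 → S1
read 'd': S1 → S2
read 'd': S2 → S5
read 'b': S5 → S6
read 'c': S6 → S5
read 'a': S5 → S5

S5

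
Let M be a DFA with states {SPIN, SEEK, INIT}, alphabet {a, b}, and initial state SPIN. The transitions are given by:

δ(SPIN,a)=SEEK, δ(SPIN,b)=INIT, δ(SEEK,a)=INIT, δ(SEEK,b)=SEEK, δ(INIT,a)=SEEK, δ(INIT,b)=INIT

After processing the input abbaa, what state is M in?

SEEK

start at SPIN
read 'a': SPIN → SEEK
read 'b': SEEK → SEEK
read 'b': SEEK → SEEK
read 'a': SEEK → INIT
read 'a': INIT → SEEK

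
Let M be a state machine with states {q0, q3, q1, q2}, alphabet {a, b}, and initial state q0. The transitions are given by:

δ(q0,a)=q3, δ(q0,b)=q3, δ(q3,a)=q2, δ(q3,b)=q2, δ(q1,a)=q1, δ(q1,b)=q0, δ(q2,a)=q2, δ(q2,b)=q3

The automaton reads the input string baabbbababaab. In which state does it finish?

start at q0
read 'b': q0 → q3
read 'a': q3 → q2
read 'a': q2 → q2
read 'b': q2 → q3
read 'b': q3 → q2
read 'b': q2 → q3
read 'a': q3 → q2
read 'b': q2 → q3
read 'a': q3 → q2
read 'b': q2 → q3
read 'a': q3 → q2
read 'a': q2 → q2
read 'b': q2 → q3

q3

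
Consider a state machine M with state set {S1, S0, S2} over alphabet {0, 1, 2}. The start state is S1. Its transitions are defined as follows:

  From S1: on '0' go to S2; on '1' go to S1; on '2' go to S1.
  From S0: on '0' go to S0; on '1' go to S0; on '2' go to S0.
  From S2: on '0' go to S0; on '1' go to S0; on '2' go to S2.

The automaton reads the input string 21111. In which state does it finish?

start at S1
read '2': S1 → S1
read '1': S1 → S1
read '1': S1 → S1
read '1': S1 → S1
read '1': S1 → S1

S1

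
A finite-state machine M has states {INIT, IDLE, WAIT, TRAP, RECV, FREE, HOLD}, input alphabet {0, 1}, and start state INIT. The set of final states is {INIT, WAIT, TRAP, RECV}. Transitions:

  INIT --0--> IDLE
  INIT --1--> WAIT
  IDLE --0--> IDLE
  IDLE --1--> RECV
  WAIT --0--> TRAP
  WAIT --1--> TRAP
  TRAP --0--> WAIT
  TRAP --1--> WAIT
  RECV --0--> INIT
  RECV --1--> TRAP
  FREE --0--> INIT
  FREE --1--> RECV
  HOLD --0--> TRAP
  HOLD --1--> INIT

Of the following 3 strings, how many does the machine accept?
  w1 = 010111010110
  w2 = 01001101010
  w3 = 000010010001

w1:
  start at INIT
  read '0': INIT → IDLE
  read '1': IDLE → RECV
  read '0': RECV → INIT
  read '1': INIT → WAIT
  read '1': WAIT → TRAP
  read '1': TRAP → WAIT
  read '0': WAIT → TRAP
  read '1': TRAP → WAIT
  read '0': WAIT → TRAP
  read '1': TRAP → WAIT
  read '1': WAIT → TRAP
  read '0': TRAP → WAIT
  end WAIT, accepted
w2:
  start at INIT
  read '0': INIT → IDLE
  read '1': IDLE → RECV
  read '0': RECV → INIT
  read '0': INIT → IDLE
  read '1': IDLE → RECV
  read '1': RECV → TRAP
  read '0': TRAP → WAIT
  read '1': WAIT → TRAP
  read '0': TRAP → WAIT
  read '1': WAIT → TRAP
  read '0': TRAP → WAIT
  end WAIT, accepted
w3:
  start at INIT
  read '0': INIT → IDLE
  read '0': IDLE → IDLE
  read '0': IDLE → IDLE
  read '0': IDLE → IDLE
  read '1': IDLE → RECV
  read '0': RECV → INIT
  read '0': INIT → IDLE
  read '1': IDLE → RECV
  read '0': RECV → INIT
  read '0': INIT → IDLE
  read '0': IDLE → IDLE
  read '1': IDLE → RECV
  end RECV, accepted

3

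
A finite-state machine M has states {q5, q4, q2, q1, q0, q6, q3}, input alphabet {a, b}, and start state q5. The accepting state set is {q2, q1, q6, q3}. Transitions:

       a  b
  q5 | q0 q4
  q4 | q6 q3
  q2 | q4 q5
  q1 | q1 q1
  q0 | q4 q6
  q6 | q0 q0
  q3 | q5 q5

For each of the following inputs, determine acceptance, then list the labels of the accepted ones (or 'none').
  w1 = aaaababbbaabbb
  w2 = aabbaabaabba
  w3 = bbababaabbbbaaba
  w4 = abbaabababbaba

w1: q5 → q0 → q4 → q6 → q0 → q6 → q0 → q6 → q0 → q6 → q0 → q4 → q3 → q5 → q4  → end q4, rejected
w2: q5 → q0 → q4 → q3 → q5 → q0 → q4 → q3 → q5 → q0 → q6 → q0 → q4  → end q4, rejected
w3: q5 → q4 → q3 → q5 → q4 → q6 → q0 → q4 → q6 → q0 → q6 → q0 → q6 → q0 → q4 → q3 → q5  → end q5, rejected
w4: q5 → q0 → q6 → q0 → q4 → q6 → q0 → q4 → q3 → q5 → q4 → q3 → q5 → q4 → q6  → end q6, accepted

w4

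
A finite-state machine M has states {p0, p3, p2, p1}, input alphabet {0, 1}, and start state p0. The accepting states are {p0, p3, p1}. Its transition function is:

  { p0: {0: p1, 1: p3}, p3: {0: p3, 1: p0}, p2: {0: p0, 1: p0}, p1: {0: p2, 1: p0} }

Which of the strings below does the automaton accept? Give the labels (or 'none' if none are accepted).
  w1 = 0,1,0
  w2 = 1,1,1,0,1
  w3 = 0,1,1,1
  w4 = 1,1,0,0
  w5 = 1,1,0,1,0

w1, w2, w3, w5

w1: p0 → p1 → p0 → p1  → end p1, accepted
w2: p0 → p3 → p0 → p3 → p3 → p0  → end p0, accepted
w3: p0 → p1 → p0 → p3 → p0  → end p0, accepted
w4: p0 → p3 → p0 → p1 → p2  → end p2, rejected
w5: p0 → p3 → p0 → p1 → p0 → p1  → end p1, accepted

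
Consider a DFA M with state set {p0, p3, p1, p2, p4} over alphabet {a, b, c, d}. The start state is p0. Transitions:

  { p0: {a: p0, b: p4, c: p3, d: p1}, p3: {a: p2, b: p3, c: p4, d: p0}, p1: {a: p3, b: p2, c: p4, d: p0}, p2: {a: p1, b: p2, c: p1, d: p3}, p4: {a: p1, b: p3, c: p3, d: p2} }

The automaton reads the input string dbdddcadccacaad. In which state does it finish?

p0 → p1 → p2 → p3 → p0 → p1 → p4 → p1 → p0 → p3 → p4 → p1 → p4 → p1 → p3 → p0

p0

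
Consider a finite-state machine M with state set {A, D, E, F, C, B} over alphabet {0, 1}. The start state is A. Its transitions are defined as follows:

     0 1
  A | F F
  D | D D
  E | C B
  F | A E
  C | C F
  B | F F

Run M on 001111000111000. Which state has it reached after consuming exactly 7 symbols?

Trace: A -0-> F -0-> A -1-> F -1-> E -1-> B -1-> F -0-> A
After 7 symbols: A.

A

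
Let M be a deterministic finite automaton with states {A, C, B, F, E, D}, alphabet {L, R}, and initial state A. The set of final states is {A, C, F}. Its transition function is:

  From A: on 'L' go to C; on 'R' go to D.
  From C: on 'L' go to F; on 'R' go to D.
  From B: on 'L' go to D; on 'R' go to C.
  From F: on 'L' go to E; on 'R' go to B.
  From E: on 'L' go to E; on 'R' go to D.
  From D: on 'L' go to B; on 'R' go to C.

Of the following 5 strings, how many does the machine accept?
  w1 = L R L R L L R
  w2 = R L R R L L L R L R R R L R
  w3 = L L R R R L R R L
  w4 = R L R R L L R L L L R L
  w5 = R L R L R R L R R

w1: A → C → D → B → C → F → E → D  → end D, rejected
w2: A → D → B → C → D → B → D → B → C → F → B → C → D → B → C  → end C, accepted
w3: A → C → F → B → C → D → B → C → D → B  → end B, rejected
w4: A → D → B → C → D → B → D → C → F → E → E → D → B  → end B, rejected
w5: A → D → B → C → F → B → C → F → B → C  → end C, accepted

2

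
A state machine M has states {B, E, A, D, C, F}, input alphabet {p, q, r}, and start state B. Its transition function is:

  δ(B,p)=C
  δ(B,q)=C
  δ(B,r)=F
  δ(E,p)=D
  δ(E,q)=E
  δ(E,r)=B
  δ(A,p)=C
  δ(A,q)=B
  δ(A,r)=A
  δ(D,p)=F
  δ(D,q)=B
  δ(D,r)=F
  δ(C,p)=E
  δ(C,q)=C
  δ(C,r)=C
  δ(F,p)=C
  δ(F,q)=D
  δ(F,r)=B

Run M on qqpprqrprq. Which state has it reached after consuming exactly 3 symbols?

B → C → C → E
After 3 symbols: E.

E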